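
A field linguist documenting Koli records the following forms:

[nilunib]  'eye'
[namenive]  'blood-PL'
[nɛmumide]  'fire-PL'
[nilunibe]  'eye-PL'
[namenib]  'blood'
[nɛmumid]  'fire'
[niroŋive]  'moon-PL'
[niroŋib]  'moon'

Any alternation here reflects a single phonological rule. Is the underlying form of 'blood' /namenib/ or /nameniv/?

/nameniv/

The root 'blood' surfaces as [namenib] and [namenive], with a stem-final [b] ~ [v] alternation.
If /b/ were underlying and a rule turned it into [v] before the PL suffix, 'eye' would also alternate; but it has [b] in both [nilunib] and [nilunibe].
The alternation reflects word-final hardening: voiced fricatives become stops word-finally. /v/ is underlying.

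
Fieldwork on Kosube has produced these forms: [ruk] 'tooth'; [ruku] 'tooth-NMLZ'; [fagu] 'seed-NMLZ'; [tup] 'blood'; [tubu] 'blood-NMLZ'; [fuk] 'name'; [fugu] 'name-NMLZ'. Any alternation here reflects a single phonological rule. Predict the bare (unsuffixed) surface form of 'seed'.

[fak]

In [fuk] and [fugu] the final segment of 'name' alternates: [k] ~ [g].
Compare 'tooth', with invariant [k] in [ruk] and [ruku]: an analysis with underlying /k/ and a rule producing [g] before the NMLZ suffix would wrongly predict alternation here too.
Therefore /g/ is basic and [k] is derived by word-final obstruent devoicing (voiced obstruents become voiceless word-finally).
From [fagu] the stem 'seed' is /fag/; word-finally this yields [fak].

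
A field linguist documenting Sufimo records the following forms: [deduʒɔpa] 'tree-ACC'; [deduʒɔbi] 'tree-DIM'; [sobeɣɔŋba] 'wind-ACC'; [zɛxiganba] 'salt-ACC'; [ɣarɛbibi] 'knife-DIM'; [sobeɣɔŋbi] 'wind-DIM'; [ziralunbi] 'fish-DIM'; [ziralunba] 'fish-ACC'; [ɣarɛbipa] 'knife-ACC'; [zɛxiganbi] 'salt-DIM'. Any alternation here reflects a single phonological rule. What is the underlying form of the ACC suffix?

The ACC suffix surfaces as [-ba] and [-pa], depending on the final segment of the stem.
By contrast the DIM suffix keeps its initial [b] throughout — that segment must be underlying.
So the underlying form is /-pa/, and voiceless stops become voiced after a nasal.

/-pa/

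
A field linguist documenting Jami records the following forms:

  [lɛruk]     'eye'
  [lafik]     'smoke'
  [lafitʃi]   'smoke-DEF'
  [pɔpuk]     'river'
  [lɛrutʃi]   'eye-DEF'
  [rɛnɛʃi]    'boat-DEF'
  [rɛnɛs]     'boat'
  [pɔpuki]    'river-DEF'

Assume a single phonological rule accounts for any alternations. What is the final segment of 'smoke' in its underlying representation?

/tʃ/

In [lafik] and [lafitʃi] the final segment of 'smoke' alternates: [k] ~ [tʃ].
If /k/ were underlying and a rule turned it into [tʃ] before the DEF suffix, 'river' would also alternate; but it has [k] in both [pɔpuk] and [pɔpuki].
So /tʃ/ is underlying, and a rule of depalatalization — palato-alveolar /tʃ/ and /ʃ/ become [k] and [s] when no front vowel follows — gives [k].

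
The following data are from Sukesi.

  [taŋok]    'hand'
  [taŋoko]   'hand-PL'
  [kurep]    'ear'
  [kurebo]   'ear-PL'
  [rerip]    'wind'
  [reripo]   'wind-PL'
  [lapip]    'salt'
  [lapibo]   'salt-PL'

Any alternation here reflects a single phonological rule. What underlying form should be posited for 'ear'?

In [kurep] and [kurebo] the final segment of 'ear' alternates: [p] ~ [b].
But 'wind' keeps [p] in both environments ([rerip], [reripo]), so there is no rule changing /p/ to [b] before the PL suffix.
The underlying segment must be /b/; voiced obstruents become voiceless word-finally, yielding [p] there.

/kureb/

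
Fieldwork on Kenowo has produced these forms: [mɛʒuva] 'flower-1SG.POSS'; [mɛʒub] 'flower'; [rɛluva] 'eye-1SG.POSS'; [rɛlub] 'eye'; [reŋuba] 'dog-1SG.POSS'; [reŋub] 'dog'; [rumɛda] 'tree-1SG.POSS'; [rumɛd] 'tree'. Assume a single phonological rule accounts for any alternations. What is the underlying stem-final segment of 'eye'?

The stem for 'eye' ends in [v] in [rɛluva] but [b] in [rɛlub].
But 'dog' keeps [b] in both environments ([reŋuba], [reŋub]), so there is no rule changing /b/ to [v] before the 1SG.POSS suffix.
Therefore /v/ is basic and [b] is derived by word-final hardening (voiced fricatives become stops word-finally).

/v/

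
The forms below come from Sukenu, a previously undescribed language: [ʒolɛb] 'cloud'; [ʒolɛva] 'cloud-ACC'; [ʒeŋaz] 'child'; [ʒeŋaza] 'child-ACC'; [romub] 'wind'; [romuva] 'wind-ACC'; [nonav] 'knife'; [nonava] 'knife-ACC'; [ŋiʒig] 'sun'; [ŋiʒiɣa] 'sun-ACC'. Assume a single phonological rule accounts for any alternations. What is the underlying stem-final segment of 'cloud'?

/b/

'cloud' shows [b] ~ [v] at the end of the stem ([ʒolɛb] vs [ʒolɛva]).
But 'knife' keeps [v] in both environments ([nonav], [nonava]), so there is no rule changing /v/ to [b] in isolation.
So /b/ is underlying, and a rule of intervocalic spirantization — voiced stops become fricatives between vowels — gives [v].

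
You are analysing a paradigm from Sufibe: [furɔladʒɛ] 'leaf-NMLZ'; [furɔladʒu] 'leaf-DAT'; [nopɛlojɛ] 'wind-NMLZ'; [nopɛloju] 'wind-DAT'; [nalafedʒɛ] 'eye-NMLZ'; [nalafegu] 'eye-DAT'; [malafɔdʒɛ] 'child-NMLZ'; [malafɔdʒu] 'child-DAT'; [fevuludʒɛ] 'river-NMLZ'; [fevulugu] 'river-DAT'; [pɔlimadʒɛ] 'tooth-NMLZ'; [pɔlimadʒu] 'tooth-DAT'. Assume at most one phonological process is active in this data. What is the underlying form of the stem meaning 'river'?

'river' shows [dʒ] ~ [g] at the end of the stem ([fevuludʒɛ] vs [fevulugu]).
The stem 'tooth' ([pɔlimadʒɛ], [pɔlimadʒu]) shows [dʒ] unchanged in both environments, so [dʒ] cannot be basic with [g] derived before the DAT suffix.
Therefore /g/ is basic and [dʒ] is derived by palatalization before a front vowel (/g/ becomes palato-alveolar [dʒ] before a front vowel).
The underlying form of 'river' is therefore /fevulug/.

/fevulug/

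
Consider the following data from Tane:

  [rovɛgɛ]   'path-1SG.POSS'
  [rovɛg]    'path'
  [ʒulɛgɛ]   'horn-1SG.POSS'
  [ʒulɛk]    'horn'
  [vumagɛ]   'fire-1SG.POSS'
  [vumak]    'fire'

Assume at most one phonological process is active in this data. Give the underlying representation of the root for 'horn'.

/ʒulɛk/

'horn' shows [g] ~ [k] at the end of the stem ([ʒulɛgɛ] vs [ʒulɛk]).
The stem 'path' ([rovɛgɛ], [rovɛg]) shows [g] unchanged in both environments, so [g] cannot be basic with [k] derived in isolation.
Therefore /k/ is basic and [g] is derived by intervocalic voicing (voiceless stops become voiced between vowels).
So 'horn' = /ʒulɛk/.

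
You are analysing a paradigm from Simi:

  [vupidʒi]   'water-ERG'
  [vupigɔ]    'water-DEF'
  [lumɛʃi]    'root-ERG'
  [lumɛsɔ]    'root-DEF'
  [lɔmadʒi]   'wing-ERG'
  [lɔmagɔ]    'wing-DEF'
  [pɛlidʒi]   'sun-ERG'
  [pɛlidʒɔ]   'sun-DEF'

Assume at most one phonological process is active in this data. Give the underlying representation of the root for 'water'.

/vupig/

The root 'water' surfaces as [vupidʒi] and [vupigɔ], with a stem-final [dʒ] ~ [g] alternation.
Compare 'sun', with invariant [dʒ] in [pɛlidʒi] and [pɛlidʒɔ]: an analysis with underlying /dʒ/ and a rule producing [g] before the DEF suffix would wrongly predict alternation here too.
The underlying segment must be /g/; /g/ and /s/ become palato-alveolar [dʒ] and [ʃ] before a front vowel, yielding [dʒ] there.
Hence 'water' is /vupig/ underlyingly.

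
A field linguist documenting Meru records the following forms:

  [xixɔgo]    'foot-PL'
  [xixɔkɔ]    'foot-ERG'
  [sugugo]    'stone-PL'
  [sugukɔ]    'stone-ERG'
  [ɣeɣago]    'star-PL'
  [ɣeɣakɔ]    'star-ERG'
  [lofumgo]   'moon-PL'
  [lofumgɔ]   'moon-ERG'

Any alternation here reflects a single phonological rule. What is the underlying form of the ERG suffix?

The ERG suffix surfaces as [-gɔ] and [-kɔ], depending on the final segment of the stem.
By contrast the PL suffix keeps its initial [g] throughout — that segment must be underlying.
The ERG suffix is therefore /-kɔ/ underlyingly, with post-nasal voicing: voiceless stops become voiced after a nasal.

/-kɔ/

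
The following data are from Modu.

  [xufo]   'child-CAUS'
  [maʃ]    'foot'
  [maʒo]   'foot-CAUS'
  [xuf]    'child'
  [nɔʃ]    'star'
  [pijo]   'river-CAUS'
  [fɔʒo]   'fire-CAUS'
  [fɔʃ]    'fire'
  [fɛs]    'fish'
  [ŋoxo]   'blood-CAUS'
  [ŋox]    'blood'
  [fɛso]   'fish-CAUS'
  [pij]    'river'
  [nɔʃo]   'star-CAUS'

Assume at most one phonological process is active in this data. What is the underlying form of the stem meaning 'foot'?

The stem for 'foot' ends in [ʒ] in [maʒo] but [ʃ] in [maʃ].
Compare 'star', with invariant [ʃ] in [nɔʃo] and [nɔʃ]: an analysis with underlying /ʃ/ and a rule producing [ʒ] before the CAUS suffix would wrongly predict alternation here too.
The alternation reflects word-final obstruent devoicing: voiced obstruents become voiceless word-finally. /ʒ/ is underlying.
Hence 'foot' is /maʒ/ underlyingly.

/maʒ/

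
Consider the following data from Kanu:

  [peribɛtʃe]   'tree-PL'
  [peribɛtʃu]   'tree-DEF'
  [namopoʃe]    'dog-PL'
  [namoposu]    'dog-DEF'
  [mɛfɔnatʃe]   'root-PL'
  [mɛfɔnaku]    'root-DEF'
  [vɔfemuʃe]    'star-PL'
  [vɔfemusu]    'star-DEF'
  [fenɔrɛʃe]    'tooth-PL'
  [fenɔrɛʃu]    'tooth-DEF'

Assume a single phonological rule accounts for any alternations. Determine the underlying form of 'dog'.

The root 'dog' surfaces as [namopoʃe] and [namoposu], with a stem-final [ʃ] ~ [s] alternation.
The stem 'tooth' ([fenɔrɛʃe], [fenɔrɛʃu]) shows [ʃ] unchanged in both environments, so [ʃ] cannot be basic with [s] derived before the DEF suffix.
The underlying segment must be /s/; /k/ and /s/ become palato-alveolar [tʃ] and [ʃ] before a front vowel, yielding [ʃ] there.
The underlying form of 'dog' is therefore /namopos/.

/namopos/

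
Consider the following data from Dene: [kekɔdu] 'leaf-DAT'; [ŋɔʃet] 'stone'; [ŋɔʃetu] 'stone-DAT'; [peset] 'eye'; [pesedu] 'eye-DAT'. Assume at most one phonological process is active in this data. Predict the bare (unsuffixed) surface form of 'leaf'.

[kekɔt]

'eye' shows [t] ~ [d] at the end of the stem ([peset] vs [pesedu]).
Compare 'stone', with invariant [t] in [ŋɔʃet] and [ŋɔʃetu]: an analysis with underlying /t/ and a rule producing [d] before the DAT suffix would wrongly predict alternation here too.
The underlying segment must be /d/; voiced obstruents become voiceless word-finally, yielding [t] there.
The one attested form of 'leaf', [kekɔdu], shows underlying /kekɔd/. Applying the same rule word-finally gives [kekɔt].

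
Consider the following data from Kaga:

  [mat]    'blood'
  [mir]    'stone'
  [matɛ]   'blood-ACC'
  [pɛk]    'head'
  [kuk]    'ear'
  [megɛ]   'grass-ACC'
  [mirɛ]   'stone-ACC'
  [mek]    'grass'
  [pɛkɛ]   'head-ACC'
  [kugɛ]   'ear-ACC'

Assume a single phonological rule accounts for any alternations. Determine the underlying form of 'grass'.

/meg/

In [mek] and [megɛ] the final segment of 'grass' alternates: [k] ~ [g].
If /k/ were underlying and a rule turned it into [g] before the ACC suffix, 'head' would also alternate; but it has [k] in both [pɛk] and [pɛkɛ].
The alternation reflects word-final obstruent devoicing: voiced obstruents become voiceless word-finally. /g/ is underlying.
Hence 'grass' is /meg/ underlyingly.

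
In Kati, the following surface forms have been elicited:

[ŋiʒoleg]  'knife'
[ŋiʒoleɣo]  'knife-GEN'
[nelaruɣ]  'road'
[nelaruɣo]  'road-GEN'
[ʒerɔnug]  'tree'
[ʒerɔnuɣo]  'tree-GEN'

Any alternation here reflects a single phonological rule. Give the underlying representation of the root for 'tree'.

/ʒerɔnug/

In [ʒerɔnug] and [ʒerɔnuɣo] the final segment of 'tree' alternates: [g] ~ [ɣ].
If /ɣ/ were underlying and a rule turned it into [g] in isolation, 'road' would also alternate; but it has [ɣ] in both [nelaruɣ] and [nelaruɣo].
The underlying segment must be /g/; voiced stops become fricatives between vowels, yielding [ɣ] there.
So 'tree' = /ʒerɔnug/.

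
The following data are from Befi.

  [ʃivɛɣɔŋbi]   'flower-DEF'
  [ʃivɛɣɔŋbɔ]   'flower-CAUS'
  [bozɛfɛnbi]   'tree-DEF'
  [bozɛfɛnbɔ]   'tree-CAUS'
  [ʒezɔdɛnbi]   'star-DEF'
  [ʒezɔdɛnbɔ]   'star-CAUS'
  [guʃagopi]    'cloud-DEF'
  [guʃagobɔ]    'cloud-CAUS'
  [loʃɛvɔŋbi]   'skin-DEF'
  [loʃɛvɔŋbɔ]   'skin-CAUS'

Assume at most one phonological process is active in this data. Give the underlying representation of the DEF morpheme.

/-pi/

The DEF suffix surfaces as [-bi] and [-pi], depending on the final segment of the stem.
The CAUS suffix, which begins with [b], is invariant after every stem; so [b] is not altered by any rule here.
So the underlying form is /-pi/, and voiceless stops become voiced after a nasal.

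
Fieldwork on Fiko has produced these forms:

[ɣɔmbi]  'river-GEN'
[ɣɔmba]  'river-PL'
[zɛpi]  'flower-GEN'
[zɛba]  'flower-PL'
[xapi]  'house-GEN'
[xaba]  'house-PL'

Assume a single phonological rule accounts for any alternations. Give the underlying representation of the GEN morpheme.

/-pi/

The GEN suffix surfaces as [-bi] and [-pi], depending on the final segment of the stem.
By contrast the PL suffix keeps its initial [b] throughout — that segment must be underlying.
The GEN suffix is therefore /-pi/ underlyingly, with post-nasal voicing: voiceless stops become voiced after a nasal.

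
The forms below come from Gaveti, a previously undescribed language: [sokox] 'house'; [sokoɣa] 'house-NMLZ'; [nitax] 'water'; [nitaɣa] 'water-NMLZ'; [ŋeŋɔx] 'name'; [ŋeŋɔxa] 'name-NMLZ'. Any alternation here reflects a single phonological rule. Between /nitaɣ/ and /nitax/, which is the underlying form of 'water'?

The root 'water' surfaces as [nitax] and [nitaɣa], with a stem-final [x] ~ [ɣ] alternation.
If /x/ were underlying and a rule turned it into [ɣ] before the NMLZ suffix, 'name' would also alternate; but it has [x] in both [ŋeŋɔx] and [ŋeŋɔxa].
Therefore /ɣ/ is basic and [x] is derived by word-final obstruent devoicing (voiced obstruents become voiceless word-finally).

/nitaɣ/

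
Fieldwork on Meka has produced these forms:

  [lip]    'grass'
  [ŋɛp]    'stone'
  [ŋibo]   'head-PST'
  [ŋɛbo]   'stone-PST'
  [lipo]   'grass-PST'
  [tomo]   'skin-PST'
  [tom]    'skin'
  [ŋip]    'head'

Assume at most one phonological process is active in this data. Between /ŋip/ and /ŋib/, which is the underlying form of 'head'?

The root 'head' surfaces as [ŋip] and [ŋibo], with a stem-final [p] ~ [b] alternation.
The stem 'grass' ([lip], [lipo]) shows [p] unchanged in both environments, so [p] cannot be basic with [b] derived before the PST suffix.
The alternation reflects word-final obstruent devoicing: voiced obstruents become voiceless word-finally. /b/ is underlying.

/ŋib/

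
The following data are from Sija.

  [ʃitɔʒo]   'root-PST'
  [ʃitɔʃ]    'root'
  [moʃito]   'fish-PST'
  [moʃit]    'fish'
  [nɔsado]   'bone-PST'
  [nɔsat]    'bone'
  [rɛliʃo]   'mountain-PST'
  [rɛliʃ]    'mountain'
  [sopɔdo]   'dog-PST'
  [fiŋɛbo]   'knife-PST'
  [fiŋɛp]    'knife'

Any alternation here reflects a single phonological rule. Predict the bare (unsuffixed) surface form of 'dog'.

The stem for 'bone' ends in [d] in [nɔsado] but [t] in [nɔsat].
Compare 'fish', with invariant [t] in [moʃito] and [moʃit]: an analysis with underlying /t/ and a rule producing [d] before the PST suffix would wrongly predict alternation here too.
Therefore /d/ is basic and [t] is derived by word-final obstruent devoicing (voiced obstruents become voiceless word-finally).
From [sopɔdo] the stem 'dog' is /sopɔd/; word-finally this yields [sopɔt].

[sopɔt]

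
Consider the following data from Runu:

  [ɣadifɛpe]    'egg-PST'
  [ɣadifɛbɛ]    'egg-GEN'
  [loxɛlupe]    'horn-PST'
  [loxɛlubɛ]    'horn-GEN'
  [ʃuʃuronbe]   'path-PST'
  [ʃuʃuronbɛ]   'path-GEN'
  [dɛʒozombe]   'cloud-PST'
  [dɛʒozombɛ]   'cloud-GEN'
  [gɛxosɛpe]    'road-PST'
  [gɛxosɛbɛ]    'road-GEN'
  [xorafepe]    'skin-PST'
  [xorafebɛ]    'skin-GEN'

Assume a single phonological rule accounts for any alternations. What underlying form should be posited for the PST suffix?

/-pe/

The PST morpheme has two allomorphs, [-be] and [-pe].
By contrast the GEN suffix keeps its initial [b] throughout — that segment must be underlying.
So the underlying form is /-pe/, and voiceless stops become voiced after a nasal.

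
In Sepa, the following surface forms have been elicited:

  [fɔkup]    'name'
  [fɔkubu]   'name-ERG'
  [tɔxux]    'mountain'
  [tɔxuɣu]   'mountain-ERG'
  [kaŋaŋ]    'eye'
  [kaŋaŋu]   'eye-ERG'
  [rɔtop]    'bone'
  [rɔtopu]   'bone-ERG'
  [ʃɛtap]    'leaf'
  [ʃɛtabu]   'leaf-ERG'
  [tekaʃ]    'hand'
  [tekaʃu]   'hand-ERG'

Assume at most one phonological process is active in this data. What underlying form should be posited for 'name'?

/fɔkub/

The stem for 'name' ends in [p] in [fɔkup] but [b] in [fɔkubu].
The stem 'bone' ([rɔtop], [rɔtopu]) shows [p] unchanged in both environments, so [p] cannot be basic with [b] derived before the ERG suffix.
Therefore /b/ is basic and [p] is derived by word-final obstruent devoicing (voiced obstruents become voiceless word-finally).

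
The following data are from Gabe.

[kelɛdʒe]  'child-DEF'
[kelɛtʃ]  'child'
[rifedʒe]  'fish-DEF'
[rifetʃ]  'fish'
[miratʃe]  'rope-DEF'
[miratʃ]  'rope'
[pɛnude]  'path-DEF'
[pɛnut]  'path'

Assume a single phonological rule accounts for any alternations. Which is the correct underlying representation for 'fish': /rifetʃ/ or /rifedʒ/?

The root 'fish' surfaces as [rifedʒe] and [rifetʃ], with a stem-final [dʒ] ~ [tʃ] alternation.
If /tʃ/ were underlying and a rule turned it into [dʒ] before the DEF suffix, 'rope' would also alternate; but it has [tʃ] in both [miratʃe] and [miratʃ].
So /dʒ/ is underlying, and a rule of word-final obstruent devoicing — voiced obstruents become voiceless word-finally — gives [tʃ].

/rifedʒ/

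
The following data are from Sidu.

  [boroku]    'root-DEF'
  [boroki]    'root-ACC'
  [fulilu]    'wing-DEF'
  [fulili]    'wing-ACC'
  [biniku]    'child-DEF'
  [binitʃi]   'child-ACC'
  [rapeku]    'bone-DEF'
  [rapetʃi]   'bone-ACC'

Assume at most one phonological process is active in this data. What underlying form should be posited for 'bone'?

The stem for 'bone' ends in [k] in [rapeku] but [tʃ] in [rapetʃi].
Compare 'root', with invariant [k] in [boroku] and [boroki]: an analysis with underlying /k/ and a rule producing [tʃ] before the ACC suffix would wrongly predict alternation here too.
Therefore /tʃ/ is basic and [k] is derived by depalatalization (palato-alveolar /tʃ/ becomes [k] when no front vowel follows).

/rapetʃ/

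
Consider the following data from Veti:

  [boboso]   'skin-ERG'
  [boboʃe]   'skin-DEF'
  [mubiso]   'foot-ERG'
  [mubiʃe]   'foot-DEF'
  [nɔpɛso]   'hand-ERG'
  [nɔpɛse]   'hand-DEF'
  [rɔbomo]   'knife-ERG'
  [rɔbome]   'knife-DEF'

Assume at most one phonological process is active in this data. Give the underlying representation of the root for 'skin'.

The stem for 'skin' ends in [s] in [boboso] but [ʃ] in [boboʃe].
Compare 'hand', with invariant [s] in [nɔpɛso] and [nɔpɛse]: an analysis with underlying /s/ and a rule producing [ʃ] before the DEF suffix would wrongly predict alternation here too.
Therefore /ʃ/ is basic and [s] is derived by depalatalization (palato-alveolar /ʃ/ becomes [s] when no front vowel follows).

/boboʃ/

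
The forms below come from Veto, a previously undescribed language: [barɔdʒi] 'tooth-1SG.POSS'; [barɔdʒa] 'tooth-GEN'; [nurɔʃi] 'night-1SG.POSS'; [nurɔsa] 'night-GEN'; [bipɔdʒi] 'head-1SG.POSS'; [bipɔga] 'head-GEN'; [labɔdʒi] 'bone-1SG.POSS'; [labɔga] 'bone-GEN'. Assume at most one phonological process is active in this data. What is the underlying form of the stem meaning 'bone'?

/labɔg/

The root 'bone' surfaces as [labɔdʒi] and [labɔga], with a stem-final [dʒ] ~ [g] alternation.
But 'tooth' keeps [dʒ] in both environments ([barɔdʒi], [barɔdʒa]), so there is no rule changing /dʒ/ to [g] before the GEN suffix.
The alternation reflects palatalization before a front vowel: /g/ and /s/ become palato-alveolar [dʒ] and [ʃ] before a front vowel. /g/ is underlying.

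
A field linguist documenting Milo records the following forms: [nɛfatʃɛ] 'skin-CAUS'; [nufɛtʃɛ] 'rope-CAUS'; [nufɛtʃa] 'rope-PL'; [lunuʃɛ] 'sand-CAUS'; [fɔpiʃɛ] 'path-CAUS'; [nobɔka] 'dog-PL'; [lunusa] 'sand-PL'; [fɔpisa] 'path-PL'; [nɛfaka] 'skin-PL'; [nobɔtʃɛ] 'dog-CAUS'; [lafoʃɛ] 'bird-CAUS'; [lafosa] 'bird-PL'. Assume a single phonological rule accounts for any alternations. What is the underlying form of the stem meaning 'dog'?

The root 'dog' surfaces as [nobɔka] and [nobɔtʃɛ], with a stem-final [k] ~ [tʃ] alternation.
The stem 'rope' ([nufɛtʃa], [nufɛtʃɛ]) shows [tʃ] unchanged in both environments, so [tʃ] cannot be basic with [k] derived before the PL suffix.
Therefore /k/ is basic and [tʃ] is derived by palatalization before a front vowel (/k/ and /s/ become palato-alveolar [tʃ] and [ʃ] before a front vowel).

/nobɔk/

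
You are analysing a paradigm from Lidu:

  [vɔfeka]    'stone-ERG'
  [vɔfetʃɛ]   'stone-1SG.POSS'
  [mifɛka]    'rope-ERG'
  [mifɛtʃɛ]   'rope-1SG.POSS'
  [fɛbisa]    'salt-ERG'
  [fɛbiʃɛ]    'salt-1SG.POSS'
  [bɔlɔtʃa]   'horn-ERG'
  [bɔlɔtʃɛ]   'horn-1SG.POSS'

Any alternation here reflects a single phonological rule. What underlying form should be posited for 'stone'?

/vɔfek/

In [vɔfeka] and [vɔfetʃɛ] the final segment of 'stone' alternates: [k] ~ [tʃ].
But 'horn' keeps [tʃ] in both environments ([bɔlɔtʃa], [bɔlɔtʃɛ]), so there is no rule changing /tʃ/ to [k] before the ERG suffix.
The underlying segment must be /k/; /k/ and /s/ become palato-alveolar [tʃ] and [ʃ] before a front vowel, yielding [tʃ] there.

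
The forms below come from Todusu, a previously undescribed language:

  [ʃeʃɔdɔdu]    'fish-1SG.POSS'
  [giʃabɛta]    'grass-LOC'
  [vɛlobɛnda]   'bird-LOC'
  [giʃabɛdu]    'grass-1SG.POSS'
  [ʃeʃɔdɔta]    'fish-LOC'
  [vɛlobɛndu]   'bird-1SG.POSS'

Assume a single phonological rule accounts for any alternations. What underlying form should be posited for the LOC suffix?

The LOC morpheme has two allomorphs, [-da] and [-ta].
By contrast the 1SG.POSS suffix keeps its initial [d] throughout — that segment must be underlying.
So the underlying form is /-ta/, and voiceless stops become voiced after a nasal.

/-ta/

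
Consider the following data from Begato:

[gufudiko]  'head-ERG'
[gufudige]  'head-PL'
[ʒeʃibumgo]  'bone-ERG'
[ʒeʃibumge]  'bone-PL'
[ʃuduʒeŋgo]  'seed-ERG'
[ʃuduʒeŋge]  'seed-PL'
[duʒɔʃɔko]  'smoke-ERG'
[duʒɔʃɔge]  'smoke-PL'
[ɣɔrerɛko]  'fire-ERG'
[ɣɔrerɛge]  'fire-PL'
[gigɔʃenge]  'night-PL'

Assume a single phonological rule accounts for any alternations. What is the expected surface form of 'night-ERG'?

[gigɔʃengo]

The ERG suffix surfaces as [-go] and [-ko], depending on the final segment of the stem.
The PL suffix, which begins with [g], is invariant after every stem; so [g] is not altered by any rule here.
So the underlying form is /-ko/, and voiceless stops become voiced after a nasal.
After 'night', which ends in a nasal, the suffix surfaces as [-go], giving [gigɔʃengo].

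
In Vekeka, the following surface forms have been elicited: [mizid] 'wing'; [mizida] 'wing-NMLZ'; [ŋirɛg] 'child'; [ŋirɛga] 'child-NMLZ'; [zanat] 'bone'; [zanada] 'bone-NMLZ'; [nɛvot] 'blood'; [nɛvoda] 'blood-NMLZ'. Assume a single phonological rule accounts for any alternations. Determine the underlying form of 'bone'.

The root 'bone' surfaces as [zanat] and [zanada], with a stem-final [t] ~ [d] alternation.
If /d/ were underlying and a rule turned it into [t] in isolation, 'wing' would also alternate; but it has [d] in both [mizid] and [mizida].
Therefore /t/ is basic and [d] is derived by intervocalic voicing (voiceless stops become voiced between vowels).
The underlying form of 'bone' is therefore /zanat/.

/zanat/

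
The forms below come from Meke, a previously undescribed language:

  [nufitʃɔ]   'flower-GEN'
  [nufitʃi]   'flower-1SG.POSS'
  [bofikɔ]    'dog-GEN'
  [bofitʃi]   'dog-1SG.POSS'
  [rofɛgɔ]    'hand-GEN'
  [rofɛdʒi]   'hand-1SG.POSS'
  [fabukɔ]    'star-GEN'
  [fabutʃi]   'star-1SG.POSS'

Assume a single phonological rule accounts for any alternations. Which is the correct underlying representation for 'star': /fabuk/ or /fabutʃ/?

The stem for 'star' ends in [k] in [fabukɔ] but [tʃ] in [fabutʃi].
Compare 'flower', with invariant [tʃ] in [nufitʃɔ] and [nufitʃi]: an analysis with underlying /tʃ/ and a rule producing [k] before the GEN suffix would wrongly predict alternation here too.
Therefore /k/ is basic and [tʃ] is derived by palatalization before a front vowel (/k/ and /g/ become palato-alveolar [tʃ] and [dʒ] before a front vowel).

/fabuk/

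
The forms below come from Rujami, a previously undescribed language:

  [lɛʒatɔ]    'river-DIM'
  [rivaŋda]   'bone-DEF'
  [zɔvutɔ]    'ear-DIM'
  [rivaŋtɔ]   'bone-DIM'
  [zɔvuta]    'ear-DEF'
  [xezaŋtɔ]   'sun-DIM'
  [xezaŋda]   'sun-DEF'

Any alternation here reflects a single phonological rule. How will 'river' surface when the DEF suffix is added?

The DEF morpheme has two allomorphs, [-da] and [-ta].
The DIM suffix, which begins with [t], is invariant after every stem; so [t] is not altered by any rule here.
So the underlying form is /-da/, and voiced stops become voiceless after a vowel.
After 'river', which ends in a vowel, the suffix surfaces as [-ta], giving [lɛʒata].

[lɛʒata]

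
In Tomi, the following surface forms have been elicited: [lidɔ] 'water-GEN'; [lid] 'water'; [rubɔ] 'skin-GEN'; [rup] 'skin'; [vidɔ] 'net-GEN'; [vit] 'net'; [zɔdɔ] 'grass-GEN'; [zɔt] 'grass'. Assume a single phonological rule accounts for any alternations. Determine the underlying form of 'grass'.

/zɔt/

'grass' shows [d] ~ [t] at the end of the stem ([zɔdɔ] vs [zɔt]).
Compare 'water', with invariant [d] in [lidɔ] and [lid]: an analysis with underlying /d/ and a rule producing [t] in isolation would wrongly predict alternation here too.
So /t/ is underlying, and a rule of intervocalic voicing — voiceless stops become voiced between vowels — gives [d].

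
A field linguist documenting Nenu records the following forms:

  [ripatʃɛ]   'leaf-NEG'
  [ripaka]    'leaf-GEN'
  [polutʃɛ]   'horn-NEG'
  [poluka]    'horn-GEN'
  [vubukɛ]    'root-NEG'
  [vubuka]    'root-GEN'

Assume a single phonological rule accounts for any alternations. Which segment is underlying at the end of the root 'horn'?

/tʃ/

The stem for 'horn' ends in [tʃ] in [polutʃɛ] but [k] in [poluka].
But 'root' keeps [k] in both environments ([vubukɛ], [vubuka]), so there is no rule changing /k/ to [tʃ] before the NEG suffix.
So /tʃ/ is underlying, and a rule of depalatalization — palato-alveolar /tʃ/ becomes [k] when no front vowel follows — gives [k].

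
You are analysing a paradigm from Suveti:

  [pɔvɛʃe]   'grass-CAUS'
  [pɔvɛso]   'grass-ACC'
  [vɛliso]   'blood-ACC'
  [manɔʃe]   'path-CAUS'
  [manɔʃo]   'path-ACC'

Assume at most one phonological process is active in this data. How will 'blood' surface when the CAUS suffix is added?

[vɛliʃe]

'grass' shows [ʃ] ~ [s] at the end of the stem ([pɔvɛʃe] vs [pɔvɛso]).
But 'path' keeps [ʃ] in both environments ([manɔʃe], [manɔʃo]), so there is no rule changing /ʃ/ to [s] before the ACC suffix.
Therefore /s/ is basic and [ʃ] is derived by palatalization before a front vowel (/s/ becomes palato-alveolar [ʃ] before a front vowel).
From [vɛliso] the stem 'blood' is /vɛlis/; before a front vowel this yields [vɛliʃe].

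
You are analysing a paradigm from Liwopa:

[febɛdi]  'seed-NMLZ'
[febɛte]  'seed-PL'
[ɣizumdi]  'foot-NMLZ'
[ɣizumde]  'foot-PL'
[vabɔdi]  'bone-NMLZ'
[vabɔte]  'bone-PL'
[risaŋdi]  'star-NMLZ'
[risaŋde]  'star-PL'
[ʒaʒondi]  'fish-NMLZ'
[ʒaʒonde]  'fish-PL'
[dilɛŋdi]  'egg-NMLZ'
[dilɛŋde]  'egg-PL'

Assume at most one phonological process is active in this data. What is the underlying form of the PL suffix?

The PL morpheme has two allomorphs, [-de] and [-te].
The NMLZ suffix, which begins with [d], is invariant after every stem; so [d] is not altered by any rule here.
The PL suffix is therefore /-te/ underlyingly, with post-nasal voicing: voiceless stops become voiced after a nasal.

/-te/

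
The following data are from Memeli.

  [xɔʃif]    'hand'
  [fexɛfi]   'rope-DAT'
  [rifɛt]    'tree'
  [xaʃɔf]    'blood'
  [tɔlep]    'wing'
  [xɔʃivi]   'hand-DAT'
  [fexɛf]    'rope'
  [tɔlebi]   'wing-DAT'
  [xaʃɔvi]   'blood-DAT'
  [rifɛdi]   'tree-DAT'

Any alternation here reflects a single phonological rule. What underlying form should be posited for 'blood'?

/xaʃɔv/

In [xaʃɔvi] and [xaʃɔf] the final segment of 'blood' alternates: [v] ~ [f].
The stem 'rope' ([fexɛfi], [fexɛf]) shows [f] unchanged in both environments, so [f] cannot be basic with [v] derived before the DAT suffix.
Therefore /v/ is basic and [f] is derived by word-final obstruent devoicing (voiced obstruents become voiceless word-finally).
Hence 'blood' is /xaʃɔv/ underlyingly.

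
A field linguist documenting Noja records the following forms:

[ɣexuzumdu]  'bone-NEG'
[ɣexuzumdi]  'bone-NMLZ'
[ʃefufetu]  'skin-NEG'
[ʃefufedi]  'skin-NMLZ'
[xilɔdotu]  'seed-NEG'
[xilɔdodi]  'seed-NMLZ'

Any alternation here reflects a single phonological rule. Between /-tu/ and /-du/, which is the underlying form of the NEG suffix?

The NEG suffix surfaces as [-du] and [-tu], depending on the final segment of the stem.
By contrast the NMLZ suffix keeps its initial [d] throughout — that segment must be underlying.
The NEG suffix is therefore /-tu/ underlyingly, with post-nasal voicing: voiceless stops become voiced after a nasal.

/-tu/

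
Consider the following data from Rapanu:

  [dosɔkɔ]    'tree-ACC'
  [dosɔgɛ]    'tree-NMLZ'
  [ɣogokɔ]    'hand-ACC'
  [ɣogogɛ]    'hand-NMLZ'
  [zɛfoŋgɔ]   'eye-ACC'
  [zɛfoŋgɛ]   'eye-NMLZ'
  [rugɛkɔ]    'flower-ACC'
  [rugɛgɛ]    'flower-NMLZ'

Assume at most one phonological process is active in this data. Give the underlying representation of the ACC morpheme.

/-kɔ/

The ACC suffix surfaces as [-gɔ] and [-kɔ], depending on the final segment of the stem.
By contrast the NMLZ suffix keeps its initial [g] throughout — that segment must be underlying.
So the underlying form is /-kɔ/, and voiceless stops become voiced after a nasal.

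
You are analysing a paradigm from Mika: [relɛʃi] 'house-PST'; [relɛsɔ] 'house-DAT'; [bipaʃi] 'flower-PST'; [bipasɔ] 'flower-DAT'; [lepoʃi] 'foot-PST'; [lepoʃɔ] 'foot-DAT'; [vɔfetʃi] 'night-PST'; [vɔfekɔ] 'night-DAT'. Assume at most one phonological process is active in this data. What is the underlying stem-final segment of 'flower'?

/s/

The root 'flower' surfaces as [bipaʃi] and [bipasɔ], with a stem-final [ʃ] ~ [s] alternation.
But 'foot' keeps [ʃ] in both environments ([lepoʃi], [lepoʃɔ]), so there is no rule changing /ʃ/ to [s] before the DAT suffix.
The alternation reflects palatalization before a front vowel: /k/ and /s/ become palato-alveolar [tʃ] and [ʃ] before a front vowel. /s/ is underlying.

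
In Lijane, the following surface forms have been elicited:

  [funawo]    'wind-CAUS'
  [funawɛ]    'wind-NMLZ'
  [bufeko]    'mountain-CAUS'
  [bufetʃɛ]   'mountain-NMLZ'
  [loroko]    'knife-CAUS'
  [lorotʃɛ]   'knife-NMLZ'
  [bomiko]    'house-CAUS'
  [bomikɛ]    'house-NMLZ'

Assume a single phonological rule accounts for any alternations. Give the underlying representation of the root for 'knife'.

/lorotʃ/

The stem for 'knife' ends in [k] in [loroko] but [tʃ] in [lorotʃɛ].
Compare 'house', with invariant [k] in [bomiko] and [bomikɛ]: an analysis with underlying /k/ and a rule producing [tʃ] before the NMLZ suffix would wrongly predict alternation here too.
The underlying segment must be /tʃ/; palato-alveolar /tʃ/ becomes [k] when no front vowel follows, yielding [k] there.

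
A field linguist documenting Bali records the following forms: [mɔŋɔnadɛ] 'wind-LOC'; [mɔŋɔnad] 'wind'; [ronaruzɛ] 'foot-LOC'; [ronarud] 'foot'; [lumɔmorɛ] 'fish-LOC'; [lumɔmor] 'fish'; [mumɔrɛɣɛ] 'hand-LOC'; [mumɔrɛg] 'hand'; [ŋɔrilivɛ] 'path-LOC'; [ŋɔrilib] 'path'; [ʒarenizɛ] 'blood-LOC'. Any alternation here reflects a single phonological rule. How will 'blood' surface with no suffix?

[ʒarenid]

'foot' shows [z] ~ [d] at the end of the stem ([ronaruzɛ] vs [ronarud]).
If /d/ were underlying and a rule turned it into [z] before the LOC suffix, 'wind' would also alternate; but it has [d] in both [mɔŋɔnadɛ] and [mɔŋɔnad].
Therefore /z/ is basic and [d] is derived by word-final hardening (voiced fricatives become stops word-finally).
From [ʒarenizɛ] the stem 'blood' is /ʒareniz/; word-finally this yields [ʒarenid].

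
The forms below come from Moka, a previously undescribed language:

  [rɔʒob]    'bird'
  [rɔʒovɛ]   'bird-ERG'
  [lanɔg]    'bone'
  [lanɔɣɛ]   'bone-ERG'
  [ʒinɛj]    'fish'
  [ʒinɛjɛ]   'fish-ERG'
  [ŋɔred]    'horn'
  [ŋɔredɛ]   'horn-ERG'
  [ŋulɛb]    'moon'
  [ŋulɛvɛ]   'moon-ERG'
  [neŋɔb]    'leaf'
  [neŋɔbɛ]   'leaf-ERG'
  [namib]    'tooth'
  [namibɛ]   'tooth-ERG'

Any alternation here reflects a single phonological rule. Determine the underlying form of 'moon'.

The root 'moon' surfaces as [ŋulɛb] and [ŋulɛvɛ], with a stem-final [b] ~ [v] alternation.
The stem 'leaf' ([neŋɔb], [neŋɔbɛ]) shows [b] unchanged in both environments, so [b] cannot be basic with [v] derived before the ERG suffix.
Therefore /v/ is basic and [b] is derived by word-final hardening (voiced fricatives become stops word-finally).
Hence 'moon' is /ŋulɛv/ underlyingly.

/ŋulɛv/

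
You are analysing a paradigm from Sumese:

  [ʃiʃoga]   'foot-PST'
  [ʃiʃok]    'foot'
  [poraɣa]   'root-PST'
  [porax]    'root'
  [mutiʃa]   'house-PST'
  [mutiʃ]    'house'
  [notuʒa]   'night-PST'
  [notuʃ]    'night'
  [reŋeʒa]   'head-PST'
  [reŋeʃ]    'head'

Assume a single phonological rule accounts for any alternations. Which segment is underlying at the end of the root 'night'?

The root 'night' surfaces as [notuʒa] and [notuʃ], with a stem-final [ʒ] ~ [ʃ] alternation.
Compare 'house', with invariant [ʃ] in [mutiʃa] and [mutiʃ]: an analysis with underlying /ʃ/ and a rule producing [ʒ] before the PST suffix would wrongly predict alternation here too.
Therefore /ʒ/ is basic and [ʃ] is derived by word-final obstruent devoicing (voiced obstruents become voiceless word-finally).

/ʒ/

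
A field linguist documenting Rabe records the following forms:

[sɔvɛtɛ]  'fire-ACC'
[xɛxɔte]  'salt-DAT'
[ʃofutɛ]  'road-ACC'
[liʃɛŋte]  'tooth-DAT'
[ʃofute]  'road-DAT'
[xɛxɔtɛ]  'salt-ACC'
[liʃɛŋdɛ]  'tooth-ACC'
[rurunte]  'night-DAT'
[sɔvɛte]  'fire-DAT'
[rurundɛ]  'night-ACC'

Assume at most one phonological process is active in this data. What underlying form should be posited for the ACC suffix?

The ACC morpheme has two allomorphs, [-dɛ] and [-tɛ].
By contrast the DAT suffix keeps its initial [t] throughout — that segment must be underlying.
The ACC suffix is therefore /-dɛ/ underlyingly, with post-vocalic devoicing: voiced stops become voiceless after a vowel.

/-dɛ/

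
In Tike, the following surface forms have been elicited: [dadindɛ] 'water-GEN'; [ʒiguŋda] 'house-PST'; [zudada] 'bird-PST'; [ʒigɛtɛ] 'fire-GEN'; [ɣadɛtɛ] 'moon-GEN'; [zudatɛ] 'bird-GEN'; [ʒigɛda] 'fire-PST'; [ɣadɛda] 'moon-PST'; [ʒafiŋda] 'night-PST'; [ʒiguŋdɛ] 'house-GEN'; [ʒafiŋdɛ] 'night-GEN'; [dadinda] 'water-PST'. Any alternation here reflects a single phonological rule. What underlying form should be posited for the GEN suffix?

/-tɛ/

The GEN suffix surfaces as [-dɛ] and [-tɛ], depending on the final segment of the stem.
By contrast the PST suffix keeps its initial [d] throughout — that segment must be underlying.
So the underlying form is /-tɛ/, and voiceless stops become voiced after a nasal.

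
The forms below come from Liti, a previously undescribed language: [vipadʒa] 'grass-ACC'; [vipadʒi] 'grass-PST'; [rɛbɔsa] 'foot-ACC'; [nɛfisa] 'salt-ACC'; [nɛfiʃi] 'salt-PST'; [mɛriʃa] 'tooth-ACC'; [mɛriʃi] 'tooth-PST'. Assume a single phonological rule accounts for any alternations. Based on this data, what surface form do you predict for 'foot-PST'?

[rɛbɔʃi]

The root 'salt' surfaces as [nɛfisa] and [nɛfiʃi], with a stem-final [s] ~ [ʃ] alternation.
Compare 'tooth', with invariant [ʃ] in [mɛriʃa] and [mɛriʃi]: an analysis with underlying /ʃ/ and a rule producing [s] before the ACC suffix would wrongly predict alternation here too.
The underlying segment must be /s/; /s/ becomes palato-alveolar [ʃ] before a front vowel, yielding [ʃ] there.
From [rɛbɔsa] the stem 'foot' is /rɛbɔs/; before a front vowel this yields [rɛbɔʃi].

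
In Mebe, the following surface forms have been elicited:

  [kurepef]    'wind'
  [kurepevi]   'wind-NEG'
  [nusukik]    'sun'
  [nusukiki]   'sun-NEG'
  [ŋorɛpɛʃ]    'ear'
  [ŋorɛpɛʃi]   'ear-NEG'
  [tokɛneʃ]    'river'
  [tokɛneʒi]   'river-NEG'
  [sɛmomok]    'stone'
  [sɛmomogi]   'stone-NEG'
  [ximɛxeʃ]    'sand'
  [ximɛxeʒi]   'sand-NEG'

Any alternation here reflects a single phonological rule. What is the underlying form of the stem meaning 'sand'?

The stem for 'sand' ends in [ʃ] in [ximɛxeʃ] but [ʒ] in [ximɛxeʒi].
If /ʃ/ were underlying and a rule turned it into [ʒ] before the NEG suffix, 'ear' would also alternate; but it has [ʃ] in both [ŋorɛpɛʃ] and [ŋorɛpɛʃi].
Therefore /ʒ/ is basic and [ʃ] is derived by word-final obstruent devoicing (voiced obstruents become voiceless word-finally).

/ximɛxeʒ/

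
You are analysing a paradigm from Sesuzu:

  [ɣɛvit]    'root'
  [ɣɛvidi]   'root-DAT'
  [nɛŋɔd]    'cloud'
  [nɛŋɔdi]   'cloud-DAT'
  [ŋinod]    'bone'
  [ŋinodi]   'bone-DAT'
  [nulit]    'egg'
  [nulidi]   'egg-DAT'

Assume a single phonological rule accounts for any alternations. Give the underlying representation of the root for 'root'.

/ɣɛvit/

The stem for 'root' ends in [t] in [ɣɛvit] but [d] in [ɣɛvidi].
Compare 'bone', with invariant [d] in [ŋinod] and [ŋinodi]: an analysis with underlying /d/ and a rule producing [t] in isolation would wrongly predict alternation here too.
Therefore /t/ is basic and [d] is derived by intervocalic voicing (voiceless stops become voiced between vowels).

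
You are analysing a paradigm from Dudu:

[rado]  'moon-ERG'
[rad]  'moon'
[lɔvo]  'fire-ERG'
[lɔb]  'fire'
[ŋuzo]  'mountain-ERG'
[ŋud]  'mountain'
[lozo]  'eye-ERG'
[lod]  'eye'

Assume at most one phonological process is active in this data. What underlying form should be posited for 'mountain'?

In [ŋuzo] and [ŋud] the final segment of 'mountain' alternates: [z] ~ [d].
If /d/ were underlying and a rule turned it into [z] before the ERG suffix, 'moon' would also alternate; but it has [d] in both [rado] and [rad].
Therefore /z/ is basic and [d] is derived by word-final hardening (voiced fricatives become stops word-finally).
The underlying form of 'mountain' is therefore /ŋuz/.

/ŋuz/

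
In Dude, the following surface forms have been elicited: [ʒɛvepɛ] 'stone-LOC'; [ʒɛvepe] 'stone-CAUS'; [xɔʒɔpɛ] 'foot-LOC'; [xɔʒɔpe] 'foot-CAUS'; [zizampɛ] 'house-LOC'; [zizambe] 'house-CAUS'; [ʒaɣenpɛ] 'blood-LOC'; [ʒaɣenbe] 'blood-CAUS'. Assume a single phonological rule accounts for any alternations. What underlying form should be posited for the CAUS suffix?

/-be/

The CAUS suffix surfaces as [-be] and [-pe], depending on the final segment of the stem.
By contrast the LOC suffix keeps its initial [p] throughout — that segment must be underlying.
The CAUS suffix is therefore /-be/ underlyingly, with post-vocalic devoicing: voiced stops become voiceless after a vowel.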